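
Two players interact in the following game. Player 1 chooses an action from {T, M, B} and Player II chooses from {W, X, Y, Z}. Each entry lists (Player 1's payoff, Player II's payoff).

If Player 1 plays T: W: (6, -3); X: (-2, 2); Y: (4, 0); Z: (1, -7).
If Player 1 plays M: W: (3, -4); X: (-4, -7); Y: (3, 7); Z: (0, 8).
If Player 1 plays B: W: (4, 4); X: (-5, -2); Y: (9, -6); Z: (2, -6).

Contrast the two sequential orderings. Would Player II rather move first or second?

If Player 1 leads: Player II's best replies are T→X, M→Z, B→W; Player 1's induced payoffs -2, 0, 4; outcome (B, W), payoffs (4, 4).
If Player II leads: Player 1's best replies are W→T, X→T, Y→B, Z→B; Player II's induced payoffs -3, 2, -6, -6; outcome (T, X), payoffs (-2, 2).
Player II gets 2 moving first and 4 moving second, so Player II prefers to move second.

second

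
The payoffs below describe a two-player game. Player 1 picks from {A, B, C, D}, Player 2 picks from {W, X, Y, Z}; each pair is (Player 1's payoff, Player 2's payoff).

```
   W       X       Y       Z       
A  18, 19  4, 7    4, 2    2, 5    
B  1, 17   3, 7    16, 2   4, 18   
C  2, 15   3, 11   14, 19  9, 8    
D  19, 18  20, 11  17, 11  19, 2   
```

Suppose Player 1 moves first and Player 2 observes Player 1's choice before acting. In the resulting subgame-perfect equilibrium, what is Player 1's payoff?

19

Work backward from Player 2's decision.
- A: BR = W, leader payoff 18.
- B: BR = Z, leader payoff 4.
- C: BR = Y, leader payoff 14.
- D: BR = W, leader payoff 19.
Maximizing over 18, 4, 14, 19, Player 1 chooses D. Subgame-perfect outcome: (D, W) with payoffs (19, 18).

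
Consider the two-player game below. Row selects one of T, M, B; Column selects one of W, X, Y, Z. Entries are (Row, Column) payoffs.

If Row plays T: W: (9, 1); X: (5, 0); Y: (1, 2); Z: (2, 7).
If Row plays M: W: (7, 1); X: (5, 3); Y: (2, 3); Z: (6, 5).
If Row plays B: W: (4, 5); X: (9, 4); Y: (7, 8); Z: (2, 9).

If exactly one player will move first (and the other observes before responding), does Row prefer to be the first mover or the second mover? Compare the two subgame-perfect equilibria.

If Row leads: Column's best replies are T→Z, M→Z, B→Z; Row's induced payoffs 2, 6, 2; outcome (M, Z), payoffs (6, 5).
If Column leads: Row's best replies are W→T, X→B, Y→B, Z→M; Column's induced payoffs 1, 4, 8, 5; outcome (B, Y), payoffs (7, 8).
Row gets 6 moving first and 7 moving second, so Row prefers to move second.

second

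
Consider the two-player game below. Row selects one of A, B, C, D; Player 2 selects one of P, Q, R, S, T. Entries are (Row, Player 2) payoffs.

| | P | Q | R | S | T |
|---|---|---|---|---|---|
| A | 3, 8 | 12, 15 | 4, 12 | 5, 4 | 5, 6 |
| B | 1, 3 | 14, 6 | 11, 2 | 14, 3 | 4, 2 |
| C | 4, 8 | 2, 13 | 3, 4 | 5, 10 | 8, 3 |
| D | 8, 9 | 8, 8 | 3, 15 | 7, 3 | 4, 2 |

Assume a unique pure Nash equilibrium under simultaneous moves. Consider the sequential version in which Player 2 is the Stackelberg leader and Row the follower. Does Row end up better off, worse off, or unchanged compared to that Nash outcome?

worse off

Row best-responds to each possible Player 2 move:
- P: BR = D, leader payoff 9.
- Q: BR = B, leader payoff 6.
- R: BR = B, leader payoff 2.
- S: BR = B, leader payoff 3.
- T: BR = C, leader payoff 3.
Player 2's induced payoffs are 9, 6, 2, 3, 3, so Player 2 commits to P. Subgame-perfect outcome: (D, P) with payoffs (8, 9).
Now find the simultaneous Nash equilibrium.
Row's best replies: P→D; Q→B; R→B; S→B; T→C.
Player 2's best replies: A→Q; B→Q; C→Q; D→R.
Only (B, Q) has each player best-responding; Nash payoffs (14, 6).
Row earns 8 sequentially versus 14 at the Nash outcome: worse off.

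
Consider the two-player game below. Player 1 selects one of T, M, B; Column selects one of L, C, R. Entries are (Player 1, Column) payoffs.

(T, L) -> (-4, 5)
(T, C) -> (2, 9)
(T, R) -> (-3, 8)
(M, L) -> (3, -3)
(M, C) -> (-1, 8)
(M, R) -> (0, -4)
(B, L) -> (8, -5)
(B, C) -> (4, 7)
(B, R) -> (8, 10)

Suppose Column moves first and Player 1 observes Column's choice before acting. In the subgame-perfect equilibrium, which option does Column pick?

R

Backward induction with Column moving first.
- L: BR = B, leader payoff -5.
- C: BR = B, leader payoff 7.
- R: BR = B, leader payoff 10.
Among -5, 7, 10, the best is 10 at R. Subgame-perfect outcome: (B, R) with payoffs (8, 10).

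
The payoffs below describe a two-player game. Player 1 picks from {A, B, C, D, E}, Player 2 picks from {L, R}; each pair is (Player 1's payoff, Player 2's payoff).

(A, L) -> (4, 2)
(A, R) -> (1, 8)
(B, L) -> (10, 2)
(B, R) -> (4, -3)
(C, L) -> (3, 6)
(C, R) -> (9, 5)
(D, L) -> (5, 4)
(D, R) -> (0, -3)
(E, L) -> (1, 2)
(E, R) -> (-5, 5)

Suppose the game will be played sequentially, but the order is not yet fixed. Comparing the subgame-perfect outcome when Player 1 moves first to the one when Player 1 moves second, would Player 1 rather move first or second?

first

If Player 1 leads: Player 2's best replies are A→R, B→L, C→L, D→L, E→R; Player 1's induced payoffs 1, 10, 3, 5, -5; outcome (B, L), payoffs (10, 2).
If Player 2 leads: Player 1's best replies are L→B, R→C; Player 2's induced payoffs 2, 5; outcome (C, R), payoffs (9, 5).
Player 1 gets 10 moving first and 9 moving second, so Player 1 prefers to move first.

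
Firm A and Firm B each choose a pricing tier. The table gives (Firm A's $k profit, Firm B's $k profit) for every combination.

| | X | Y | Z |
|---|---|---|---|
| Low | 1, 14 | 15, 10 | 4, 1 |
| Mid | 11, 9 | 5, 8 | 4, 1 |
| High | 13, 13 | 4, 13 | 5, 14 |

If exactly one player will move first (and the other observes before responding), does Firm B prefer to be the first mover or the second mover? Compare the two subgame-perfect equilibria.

If Firm A leads: Firm B's best replies are Low→X, Mid→X, High→Z; Firm A's induced payoffs 1, 11, 5; outcome (Mid, X), payoffs (11, 9).
If Firm B leads: Firm A's best replies are X→High, Y→Low, Z→High; Firm B's induced payoffs 13, 10, 14; outcome (High, Z), payoffs (5, 14).
Firm B gets 14 moving first and 9 moving second, so Firm B prefers to move first.

first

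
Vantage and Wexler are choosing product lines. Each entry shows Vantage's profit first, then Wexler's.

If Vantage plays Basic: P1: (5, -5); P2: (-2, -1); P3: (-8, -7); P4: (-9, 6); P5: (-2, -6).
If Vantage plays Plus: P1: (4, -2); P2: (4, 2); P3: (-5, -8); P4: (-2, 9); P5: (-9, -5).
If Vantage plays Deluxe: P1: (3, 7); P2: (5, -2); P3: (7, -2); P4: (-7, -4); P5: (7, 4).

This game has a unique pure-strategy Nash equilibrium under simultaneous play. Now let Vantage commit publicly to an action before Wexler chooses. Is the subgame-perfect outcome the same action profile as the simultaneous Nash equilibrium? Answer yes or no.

Wexler best-responds to each possible Vantage move:
- Basic: BR = P4, leader payoff -9.
- Plus: BR = P4, leader payoff -2.
- Deluxe: BR = P1, leader payoff 3.
Vantage's induced payoffs are -9, -2, 3, so Vantage commits to Deluxe. Subgame-perfect outcome: (Deluxe, P1) with payoffs (3, 7).
Under simultaneous play:
Vantage's best replies: P1→Basic; P2→Deluxe; P3→Deluxe; P4→Plus; P5→Deluxe.
Wexler's best replies: Basic→P4; Plus→P4; Deluxe→P1.
Only (Plus, P4) has each player best-responding; Nash payoffs (-2, 9).
Sequential outcome (Deluxe, P1) differs from the Nash profile (Plus, P4).

no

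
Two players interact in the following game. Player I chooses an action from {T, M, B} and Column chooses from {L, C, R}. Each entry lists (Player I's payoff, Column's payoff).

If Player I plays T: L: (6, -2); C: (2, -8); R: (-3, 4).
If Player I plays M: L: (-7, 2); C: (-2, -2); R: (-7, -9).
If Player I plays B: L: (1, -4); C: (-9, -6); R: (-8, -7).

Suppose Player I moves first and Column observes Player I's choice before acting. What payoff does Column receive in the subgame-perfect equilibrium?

Solve by backward induction (Player I leads).
- T: BR = R, leader payoff -3.
- M: BR = L, leader payoff -7.
- B: BR = L, leader payoff 1.
Maximizing over -3, -7, 1, Player I chooses B. Subgame-perfect outcome: (B, L) with payoffs (1, -4).

-4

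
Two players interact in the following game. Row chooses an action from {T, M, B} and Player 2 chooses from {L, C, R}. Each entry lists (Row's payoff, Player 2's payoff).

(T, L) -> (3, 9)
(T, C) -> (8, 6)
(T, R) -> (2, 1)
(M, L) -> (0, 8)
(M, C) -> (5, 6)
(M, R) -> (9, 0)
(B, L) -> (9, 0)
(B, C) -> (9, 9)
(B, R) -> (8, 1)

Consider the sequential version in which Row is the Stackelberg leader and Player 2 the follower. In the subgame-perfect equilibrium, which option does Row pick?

B

Work backward from Player 2's decision.
- T: Player 2 compares 9, 6, 1 and picks L; Row would get 3.
- M: Player 2 compares 8, 6, 0 and picks L; Row would get 0.
- B: Player 2 compares 0, 9, 1 and picks C; Row would get 9.
Among 3, 0, 9, the best is 9 at B. Subgame-perfect outcome: (B, C) with payoffs (9, 9).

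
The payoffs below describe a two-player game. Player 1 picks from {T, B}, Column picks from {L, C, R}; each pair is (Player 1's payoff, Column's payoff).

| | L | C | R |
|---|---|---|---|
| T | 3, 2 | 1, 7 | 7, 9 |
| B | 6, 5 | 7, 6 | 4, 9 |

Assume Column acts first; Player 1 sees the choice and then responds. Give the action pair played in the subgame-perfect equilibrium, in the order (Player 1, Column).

(T, R)

Work backward from Player 1's decision.
- L → Player 1 plays B (best of 3, 6); Column gets 5.
- C → Player 1 plays B (best of 1, 7); Column gets 6.
- R → Player 1 plays T (best of 7, 4); Column gets 9.
Column's induced payoffs are 5, 6, 9, so Column commits to R. Subgame-perfect outcome: (T, R) with payoffs (7, 9).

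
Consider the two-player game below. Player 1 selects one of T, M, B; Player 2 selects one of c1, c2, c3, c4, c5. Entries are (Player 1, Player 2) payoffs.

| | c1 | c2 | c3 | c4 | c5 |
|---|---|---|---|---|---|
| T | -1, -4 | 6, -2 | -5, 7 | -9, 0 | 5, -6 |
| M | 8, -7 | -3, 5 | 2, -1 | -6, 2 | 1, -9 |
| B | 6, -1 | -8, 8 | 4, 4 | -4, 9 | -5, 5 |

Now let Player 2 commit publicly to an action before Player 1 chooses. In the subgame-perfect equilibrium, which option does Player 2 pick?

Work backward from Player 1's decision.
- c1: BR = M, leader payoff -7.
- c2: BR = T, leader payoff -2.
- c3: BR = B, leader payoff 4.
- c4: BR = B, leader payoff 9.
- c5: BR = T, leader payoff -6.
Among -7, -2, 4, 9, -6, the best is 9 at c4. Subgame-perfect outcome: (B, c4) with payoffs (-4, 9).

c4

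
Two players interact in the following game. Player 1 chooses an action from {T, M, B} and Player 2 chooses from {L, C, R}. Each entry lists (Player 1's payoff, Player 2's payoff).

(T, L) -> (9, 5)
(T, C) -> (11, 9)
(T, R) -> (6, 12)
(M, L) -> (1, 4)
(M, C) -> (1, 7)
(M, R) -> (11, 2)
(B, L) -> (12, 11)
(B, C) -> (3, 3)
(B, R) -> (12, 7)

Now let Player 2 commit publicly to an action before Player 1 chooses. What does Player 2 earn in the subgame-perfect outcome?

11

Player 1 best-responds to each possible Player 2 move:
- L: BR = B, leader payoff 11.
- C: BR = T, leader payoff 9.
- R: BR = B, leader payoff 7.
Player 2's induced payoffs are 11, 9, 7, so Player 2 commits to L. Subgame-perfect outcome: (B, L) with payoffs (12, 11).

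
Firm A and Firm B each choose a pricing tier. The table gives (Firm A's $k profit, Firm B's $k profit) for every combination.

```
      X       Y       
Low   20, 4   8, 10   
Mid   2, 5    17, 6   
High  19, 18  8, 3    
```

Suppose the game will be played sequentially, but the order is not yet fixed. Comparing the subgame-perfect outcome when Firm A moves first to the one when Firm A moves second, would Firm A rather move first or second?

If Firm A leads: Firm B's best replies are Low→Y, Mid→Y, High→X; Firm A's induced payoffs 8, 17, 19; outcome (High, X), payoffs (19, 18).
If Firm B leads: Firm A's best replies are X→Low, Y→Mid; Firm B's induced payoffs 4, 6; outcome (Mid, Y), payoffs (17, 6).
Firm A gets 19 moving first and 17 moving second, so Firm A prefers to move first.

first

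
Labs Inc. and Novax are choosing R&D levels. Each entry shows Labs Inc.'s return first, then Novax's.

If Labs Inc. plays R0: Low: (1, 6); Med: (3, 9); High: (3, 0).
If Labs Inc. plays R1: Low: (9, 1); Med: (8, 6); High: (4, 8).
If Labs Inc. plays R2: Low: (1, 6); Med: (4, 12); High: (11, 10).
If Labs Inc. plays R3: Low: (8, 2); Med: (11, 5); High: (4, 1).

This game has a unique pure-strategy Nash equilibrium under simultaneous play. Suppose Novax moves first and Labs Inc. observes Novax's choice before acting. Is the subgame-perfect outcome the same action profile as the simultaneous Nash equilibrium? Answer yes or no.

Solve by backward induction (Novax leads).
- Low: Labs Inc. compares 1, 9, 1, 8 and picks R1; Novax would get 1.
- Med: Labs Inc. compares 3, 8, 4, 11 and picks R3; Novax would get 5.
- High: Labs Inc. compares 3, 4, 11, 4 and picks R2; Novax would get 10.
Novax's induced payoffs are 1, 5, 10, so Novax commits to High. Subgame-perfect outcome: (R2, High) with payoffs (11, 10).
Now find the simultaneous Nash equilibrium.
Labs Inc.'s best replies: Low→R1; Med→R3; High→R2.
Novax's best replies: R0→Med; R1→High; R2→Med; R3→Med.
Only (R3, Med) has each player best-responding; Nash payoffs (11, 5).
Sequential outcome (R2, High) differs from the Nash profile (R3, Med).

no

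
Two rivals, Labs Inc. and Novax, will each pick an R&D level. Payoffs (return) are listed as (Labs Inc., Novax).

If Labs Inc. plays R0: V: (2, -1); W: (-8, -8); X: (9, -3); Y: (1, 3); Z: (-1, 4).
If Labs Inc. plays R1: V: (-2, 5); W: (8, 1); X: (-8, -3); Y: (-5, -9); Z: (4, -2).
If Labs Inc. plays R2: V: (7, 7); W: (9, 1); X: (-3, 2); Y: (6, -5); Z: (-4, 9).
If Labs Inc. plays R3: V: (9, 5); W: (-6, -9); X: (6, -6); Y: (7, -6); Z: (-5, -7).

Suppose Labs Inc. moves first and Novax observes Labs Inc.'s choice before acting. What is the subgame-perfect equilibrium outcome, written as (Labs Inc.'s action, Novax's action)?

(R3, V)

Work backward from Novax's decision.
- R0: Novax compares -1, -8, -3, 3, 4 and picks Z; Labs Inc. would get -1.
- R1: Novax compares 5, 1, -3, -9, -2 and picks V; Labs Inc. would get -2.
- R2: Novax compares 7, 1, 2, -5, 9 and picks Z; Labs Inc. would get -4.
- R3: Novax compares 5, -9, -6, -6, -7 and picks V; Labs Inc. would get 9.
Labs Inc.'s induced payoffs are -1, -2, -4, 9, so Labs Inc. commits to R3. Subgame-perfect outcome: (R3, V) with payoffs (9, 5).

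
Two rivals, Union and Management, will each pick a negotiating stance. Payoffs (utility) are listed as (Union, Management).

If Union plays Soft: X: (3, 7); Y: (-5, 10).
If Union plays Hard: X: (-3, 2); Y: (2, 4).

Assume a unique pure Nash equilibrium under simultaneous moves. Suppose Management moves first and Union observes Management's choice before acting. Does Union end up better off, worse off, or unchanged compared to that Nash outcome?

better off

Union best-responds to each possible Management move:
- X → Union plays Soft (best of 3, -3); Management gets 7.
- Y → Union plays Hard (best of -5, 2); Management gets 4.
Among 7, 4, the best is 7 at X. Subgame-perfect outcome: (Soft, X) with payoffs (3, 7).
For the simultaneous game, intersect best replies.
Union's best replies: X→Soft; Y→Hard.
Management's best replies: Soft→Y; Hard→Y.
The unique mutual best reply is (Hard, Y), giving (2, 4).
Union earns 3 sequentially versus 2 at the Nash outcome: better off.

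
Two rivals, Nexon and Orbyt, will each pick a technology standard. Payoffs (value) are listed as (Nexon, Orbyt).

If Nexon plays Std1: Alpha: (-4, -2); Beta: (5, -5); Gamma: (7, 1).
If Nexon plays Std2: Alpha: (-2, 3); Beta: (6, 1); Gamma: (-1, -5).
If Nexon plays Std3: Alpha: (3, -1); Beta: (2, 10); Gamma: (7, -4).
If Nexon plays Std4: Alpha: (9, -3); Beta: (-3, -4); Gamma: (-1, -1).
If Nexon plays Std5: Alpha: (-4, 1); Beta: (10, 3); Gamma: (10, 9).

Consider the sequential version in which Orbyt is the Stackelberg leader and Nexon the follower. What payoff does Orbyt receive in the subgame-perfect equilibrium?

Work backward from Nexon's decision.
- Alpha: Nexon compares -4, -2, 3, 9, -4 and picks Std4; Orbyt would get -3.
- Beta: Nexon compares 5, 6, 2, -3, 10 and picks Std5; Orbyt would get 3.
- Gamma: Nexon compares 7, -1, 7, -1, 10 and picks Std5; Orbyt would get 9.
Among -3, 3, 9, the best is 9 at Gamma. Subgame-perfect outcome: (Std5, Gamma) with payoffs (10, 9).

9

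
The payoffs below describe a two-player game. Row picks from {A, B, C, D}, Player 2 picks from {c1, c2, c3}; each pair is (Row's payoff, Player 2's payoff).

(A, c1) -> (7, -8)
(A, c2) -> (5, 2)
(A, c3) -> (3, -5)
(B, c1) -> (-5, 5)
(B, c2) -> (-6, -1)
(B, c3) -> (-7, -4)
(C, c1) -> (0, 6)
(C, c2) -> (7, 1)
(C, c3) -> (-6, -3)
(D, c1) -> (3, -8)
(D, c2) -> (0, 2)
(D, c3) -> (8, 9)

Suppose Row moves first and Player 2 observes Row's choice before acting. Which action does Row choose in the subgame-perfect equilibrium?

Backward induction with Row moving first.
- A → Player 2 plays c2 (best of -8, 2, -5); Row gets 5.
- B → Player 2 plays c1 (best of 5, -1, -4); Row gets -5.
- C → Player 2 plays c1 (best of 6, 1, -3); Row gets 0.
- D → Player 2 plays c3 (best of -8, 2, 9); Row gets 8.
Among 5, -5, 0, 8, the best is 8 at D. Subgame-perfect outcome: (D, c3) with payoffs (8, 9).

D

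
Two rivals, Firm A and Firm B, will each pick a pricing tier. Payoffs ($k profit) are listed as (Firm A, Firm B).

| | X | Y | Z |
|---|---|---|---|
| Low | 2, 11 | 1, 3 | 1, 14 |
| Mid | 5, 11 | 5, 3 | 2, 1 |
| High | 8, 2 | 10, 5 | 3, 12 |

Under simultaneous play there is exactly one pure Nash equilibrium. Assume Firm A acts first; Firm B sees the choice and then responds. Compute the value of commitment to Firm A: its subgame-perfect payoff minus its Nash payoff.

Work backward from Firm B's decision.
- Low: Firm B compares 11, 3, 14 and picks Z; Firm A would get 1.
- Mid: Firm B compares 11, 3, 1 and picks X; Firm A would get 5.
- High: Firm B compares 2, 5, 12 and picks Z; Firm A would get 3.
Maximizing over 1, 5, 3, Firm A chooses Mid. Subgame-perfect outcome: (Mid, X) with payoffs (5, 11).
Now find the simultaneous Nash equilibrium.
Firm A's best replies: X→High; Y→High; Z→High.
Firm B's best replies: Low→Z; Mid→X; High→Z.
Only (High, Z) has each player best-responding; Nash payoffs (3, 12).
Firm A's commitment gain: 5 − 3 = 2.

2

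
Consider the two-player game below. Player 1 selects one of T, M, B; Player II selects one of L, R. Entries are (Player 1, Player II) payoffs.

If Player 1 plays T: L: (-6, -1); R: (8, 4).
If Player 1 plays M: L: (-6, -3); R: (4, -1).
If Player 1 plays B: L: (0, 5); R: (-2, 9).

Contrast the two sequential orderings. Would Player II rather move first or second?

If Player 1 leads: Player II's best replies are T→R, M→R, B→R; Player 1's induced payoffs 8, 4, -2; outcome (T, R), payoffs (8, 4).
If Player II leads: Player 1's best replies are L→B, R→T; Player II's induced payoffs 5, 4; outcome (B, L), payoffs (0, 5).
Player II gets 5 moving first and 4 moving second, so Player II prefers to move first.

first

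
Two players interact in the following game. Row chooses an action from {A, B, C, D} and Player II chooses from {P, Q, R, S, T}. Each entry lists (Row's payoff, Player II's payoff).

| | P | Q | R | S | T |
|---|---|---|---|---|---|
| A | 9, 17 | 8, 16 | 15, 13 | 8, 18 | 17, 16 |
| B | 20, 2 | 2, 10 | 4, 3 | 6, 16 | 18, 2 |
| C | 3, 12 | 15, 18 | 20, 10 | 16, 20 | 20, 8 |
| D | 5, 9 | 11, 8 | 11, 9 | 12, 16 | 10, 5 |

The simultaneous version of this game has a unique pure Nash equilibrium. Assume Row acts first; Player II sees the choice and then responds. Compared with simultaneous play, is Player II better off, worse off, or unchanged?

unchanged

Solve by backward induction (Row leads).
- A → Player II plays S (best of 17, 16, 13, 18, 16); Row gets 8.
- B → Player II plays S (best of 2, 10, 3, 16, 2); Row gets 6.
- C → Player II plays S (best of 12, 18, 10, 20, 8); Row gets 16.
- D → Player II plays S (best of 9, 8, 9, 16, 5); Row gets 12.
Row's induced payoffs are 8, 6, 16, 12, so Row commits to C. Subgame-perfect outcome: (C, S) with payoffs (16, 20).
For the simultaneous game, intersect best replies.
Row's best replies: P→B; Q→C; R→C; S→C; T→C.
Player II's best replies: A→S; B→S; C→S; D→S.
Only (C, S) has each player best-responding; Nash payoffs (16, 20).
Player II earns 20 sequentially versus 20 at the Nash outcome: unchanged.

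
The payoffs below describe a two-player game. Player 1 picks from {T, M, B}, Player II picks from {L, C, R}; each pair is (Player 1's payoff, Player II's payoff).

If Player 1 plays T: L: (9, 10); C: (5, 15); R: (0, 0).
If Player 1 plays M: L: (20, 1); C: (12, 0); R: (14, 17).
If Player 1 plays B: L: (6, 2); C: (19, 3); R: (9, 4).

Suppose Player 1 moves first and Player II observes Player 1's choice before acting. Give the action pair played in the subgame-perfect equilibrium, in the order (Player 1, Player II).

(M, R)

Player II best-responds to each possible Player 1 move:
- T: BR = C, leader payoff 5.
- M: BR = R, leader payoff 14.
- B: BR = R, leader payoff 9.
Among 5, 14, 9, the best is 14 at M. Subgame-perfect outcome: (M, R) with payoffs (14, 17).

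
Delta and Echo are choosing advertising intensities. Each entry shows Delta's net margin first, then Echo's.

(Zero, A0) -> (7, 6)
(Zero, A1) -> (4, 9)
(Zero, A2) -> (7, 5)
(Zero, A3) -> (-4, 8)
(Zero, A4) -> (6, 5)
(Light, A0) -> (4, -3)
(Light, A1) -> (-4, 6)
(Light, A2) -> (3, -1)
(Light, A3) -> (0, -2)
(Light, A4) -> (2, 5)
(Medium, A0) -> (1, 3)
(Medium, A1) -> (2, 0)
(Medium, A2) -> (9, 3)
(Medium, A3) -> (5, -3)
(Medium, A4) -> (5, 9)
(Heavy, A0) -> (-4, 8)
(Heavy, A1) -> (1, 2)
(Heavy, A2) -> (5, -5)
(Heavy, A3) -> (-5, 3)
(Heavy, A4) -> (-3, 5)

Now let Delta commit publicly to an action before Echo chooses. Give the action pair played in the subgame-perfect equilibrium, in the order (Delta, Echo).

(Medium, A4)

Work backward from Echo's decision.
- Zero: Echo compares 6, 9, 5, 8, 5 and picks A1; Delta would get 4.
- Light: Echo compares -3, 6, -1, -2, 5 and picks A1; Delta would get -4.
- Medium: Echo compares 3, 0, 3, -3, 9 and picks A4; Delta would get 5.
- Heavy: Echo compares 8, 2, -5, 3, 5 and picks A0; Delta would get -4.
Delta's induced payoffs are 4, -4, 5, -4, so Delta commits to Medium. Subgame-perfect outcome: (Medium, A4) with payoffs (5, 9).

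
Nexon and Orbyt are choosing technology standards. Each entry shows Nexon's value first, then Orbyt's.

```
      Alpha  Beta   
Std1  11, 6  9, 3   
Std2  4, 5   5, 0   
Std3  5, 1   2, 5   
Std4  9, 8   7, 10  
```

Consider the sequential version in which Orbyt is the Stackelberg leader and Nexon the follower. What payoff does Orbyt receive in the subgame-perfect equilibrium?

Nexon best-responds to each possible Orbyt move:
- Alpha → Nexon plays Std1 (best of 11, 4, 5, 9); Orbyt gets 6.
- Beta → Nexon plays Std1 (best of 9, 5, 2, 7); Orbyt gets 3.
Among 6, 3, the best is 6 at Alpha. Subgame-perfect outcome: (Std1, Alpha) with payoffs (11, 6).

6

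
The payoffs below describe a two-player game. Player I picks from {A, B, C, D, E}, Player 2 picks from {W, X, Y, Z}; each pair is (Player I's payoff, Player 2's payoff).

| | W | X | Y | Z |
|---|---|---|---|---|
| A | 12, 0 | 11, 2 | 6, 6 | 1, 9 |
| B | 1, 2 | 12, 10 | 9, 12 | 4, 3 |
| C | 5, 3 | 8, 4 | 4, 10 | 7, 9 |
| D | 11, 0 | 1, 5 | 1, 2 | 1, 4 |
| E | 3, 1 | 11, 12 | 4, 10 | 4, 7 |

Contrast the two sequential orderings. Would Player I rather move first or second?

first

If Player I leads: Player 2's best replies are A→Z, B→Y, C→Y, D→X, E→X; Player I's induced payoffs 1, 9, 4, 1, 11; outcome (E, X), payoffs (11, 12).
If Player 2 leads: Player I's best replies are W→A, X→B, Y→B, Z→C; Player 2's induced payoffs 0, 10, 12, 9; outcome (B, Y), payoffs (9, 12).
Player I gets 11 moving first and 9 moving second, so Player I prefers to move first.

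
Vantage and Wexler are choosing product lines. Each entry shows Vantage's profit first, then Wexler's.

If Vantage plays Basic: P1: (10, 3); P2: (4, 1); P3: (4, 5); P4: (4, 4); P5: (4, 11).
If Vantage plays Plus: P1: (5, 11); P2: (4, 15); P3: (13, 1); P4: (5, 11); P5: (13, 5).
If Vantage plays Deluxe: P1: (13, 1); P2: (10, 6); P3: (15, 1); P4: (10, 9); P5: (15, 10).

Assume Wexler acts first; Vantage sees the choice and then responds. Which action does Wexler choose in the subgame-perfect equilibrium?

P5

Solve by backward induction (Wexler leads).
- P1: Vantage compares 10, 5, 13 and picks Deluxe; Wexler would get 1.
- P2: Vantage compares 4, 4, 10 and picks Deluxe; Wexler would get 6.
- P3: Vantage compares 4, 13, 15 and picks Deluxe; Wexler would get 1.
- P4: Vantage compares 4, 5, 10 and picks Deluxe; Wexler would get 9.
- P5: Vantage compares 4, 13, 15 and picks Deluxe; Wexler would get 10.
Among 1, 6, 1, 9, 10, the best is 10 at P5. Subgame-perfect outcome: (Deluxe, P5) with payoffs (15, 10).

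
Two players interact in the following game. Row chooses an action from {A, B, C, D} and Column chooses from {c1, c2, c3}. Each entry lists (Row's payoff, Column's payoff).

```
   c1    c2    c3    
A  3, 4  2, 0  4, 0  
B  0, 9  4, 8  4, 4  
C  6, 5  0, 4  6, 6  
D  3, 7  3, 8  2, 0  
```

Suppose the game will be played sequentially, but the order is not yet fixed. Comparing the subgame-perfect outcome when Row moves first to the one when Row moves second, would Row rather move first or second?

first

If Row leads: Column's best replies are A→c1, B→c1, C→c3, D→c2; Row's induced payoffs 3, 0, 6, 3; outcome (C, c3), payoffs (6, 6).
If Column leads: Row's best replies are c1→C, c2→B, c3→C; Column's induced payoffs 5, 8, 6; outcome (B, c2), payoffs (4, 8).
Row gets 6 moving first and 4 moving second, so Row prefers to move first.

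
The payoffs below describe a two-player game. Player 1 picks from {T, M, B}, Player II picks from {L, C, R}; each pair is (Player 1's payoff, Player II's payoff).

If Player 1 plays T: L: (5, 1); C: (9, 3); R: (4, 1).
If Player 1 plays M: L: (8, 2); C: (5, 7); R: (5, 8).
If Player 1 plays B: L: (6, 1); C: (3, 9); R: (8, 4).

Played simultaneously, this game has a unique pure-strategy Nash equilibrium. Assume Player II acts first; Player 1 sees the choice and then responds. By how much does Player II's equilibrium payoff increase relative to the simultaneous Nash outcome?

Work backward from Player 1's decision.
- L → Player 1 plays M (best of 5, 8, 6); Player II gets 2.
- C → Player 1 plays T (best of 9, 5, 3); Player II gets 3.
- R → Player 1 plays B (best of 4, 5, 8); Player II gets 4.
Among 2, 3, 4, the best is 4 at R. Subgame-perfect outcome: (B, R) with payoffs (8, 4).
For the simultaneous game, intersect best replies.
Player 1's best replies: L→M; C→T; R→B.
Player II's best replies: T→C; M→R; B→C.
The unique mutual best reply is (T, C), giving (9, 3).
Player II's commitment gain: 4 − 3 = 1.

1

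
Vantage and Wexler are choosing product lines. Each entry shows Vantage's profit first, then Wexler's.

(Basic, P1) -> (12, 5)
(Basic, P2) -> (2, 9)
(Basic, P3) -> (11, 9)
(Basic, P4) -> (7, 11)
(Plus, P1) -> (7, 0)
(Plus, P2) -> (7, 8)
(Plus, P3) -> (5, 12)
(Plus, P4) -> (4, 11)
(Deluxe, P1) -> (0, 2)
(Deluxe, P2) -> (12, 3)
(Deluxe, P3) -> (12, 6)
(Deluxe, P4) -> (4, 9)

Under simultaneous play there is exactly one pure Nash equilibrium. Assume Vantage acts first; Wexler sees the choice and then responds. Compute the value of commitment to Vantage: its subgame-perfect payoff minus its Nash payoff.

Work backward from Wexler's decision.
- Basic: BR = P4, leader payoff 7.
- Plus: BR = P3, leader payoff 5.
- Deluxe: BR = P4, leader payoff 4.
Among 7, 5, 4, the best is 7 at Basic. Subgame-perfect outcome: (Basic, P4) with payoffs (7, 11).
For the simultaneous game, intersect best replies.
Vantage's best replies: P1→Basic; P2→Deluxe; P3→Deluxe; P4→Basic.
Wexler's best replies: Basic→P4; Plus→P3; Deluxe→P4.
Only (Basic, P4) has each player best-responding; Nash payoffs (7, 11).
Vantage's commitment gain: 7 − 7 = 0.

0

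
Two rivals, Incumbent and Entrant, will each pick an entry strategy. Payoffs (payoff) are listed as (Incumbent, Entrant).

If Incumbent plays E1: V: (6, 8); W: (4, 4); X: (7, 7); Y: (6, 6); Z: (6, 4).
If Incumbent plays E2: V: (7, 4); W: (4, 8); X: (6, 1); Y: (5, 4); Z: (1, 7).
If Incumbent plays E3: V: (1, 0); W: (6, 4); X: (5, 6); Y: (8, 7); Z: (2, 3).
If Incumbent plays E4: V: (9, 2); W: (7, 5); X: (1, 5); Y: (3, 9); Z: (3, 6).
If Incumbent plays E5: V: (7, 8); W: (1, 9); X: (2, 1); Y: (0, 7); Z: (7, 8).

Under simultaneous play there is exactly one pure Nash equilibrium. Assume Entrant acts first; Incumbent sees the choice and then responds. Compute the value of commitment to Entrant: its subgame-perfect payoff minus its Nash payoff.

1

Incumbent best-responds to each possible Entrant move:
- V → Incumbent plays E4 (best of 6, 7, 1, 9, 7); Entrant gets 2.
- W → Incumbent plays E4 (best of 4, 4, 6, 7, 1); Entrant gets 5.
- X → Incumbent plays E1 (best of 7, 6, 5, 1, 2); Entrant gets 7.
- Y → Incumbent plays E3 (best of 6, 5, 8, 3, 0); Entrant gets 7.
- Z → Incumbent plays E5 (best of 6, 1, 2, 3, 7); Entrant gets 8.
Among 2, 5, 7, 7, 8, the best is 8 at Z. Subgame-perfect outcome: (E5, Z) with payoffs (7, 8).
Now find the simultaneous Nash equilibrium.
Incumbent's best replies: V→E4; W→E4; X→E1; Y→E3; Z→E5.
Entrant's best replies: E1→V; E2→W; E3→Y; E4→Y; E5→W.
Only (E3, Y) has each player best-responding; Nash payoffs (8, 7).
Entrant's commitment gain: 8 − 7 = 1.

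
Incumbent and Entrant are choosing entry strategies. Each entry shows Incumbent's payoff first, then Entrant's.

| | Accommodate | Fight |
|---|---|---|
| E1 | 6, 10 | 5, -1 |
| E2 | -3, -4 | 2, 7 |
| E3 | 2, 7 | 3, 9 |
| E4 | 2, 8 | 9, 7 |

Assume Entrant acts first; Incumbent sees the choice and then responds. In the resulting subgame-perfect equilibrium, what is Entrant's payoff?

10

Work backward from Incumbent's decision.
- Accommodate: Incumbent compares 6, -3, 2, 2 and picks E1; Entrant would get 10.
- Fight: Incumbent compares 5, 2, 3, 9 and picks E4; Entrant would get 7.
Maximizing over 10, 7, Entrant chooses Accommodate. Subgame-perfect outcome: (E1, Accommodate) with payoffs (6, 10).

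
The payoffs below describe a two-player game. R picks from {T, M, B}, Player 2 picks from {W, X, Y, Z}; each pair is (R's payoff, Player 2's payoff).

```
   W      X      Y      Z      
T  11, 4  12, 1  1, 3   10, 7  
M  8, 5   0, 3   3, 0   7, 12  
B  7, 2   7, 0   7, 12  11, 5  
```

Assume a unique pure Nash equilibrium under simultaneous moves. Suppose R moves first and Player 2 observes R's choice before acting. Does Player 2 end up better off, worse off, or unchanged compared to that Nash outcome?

worse off

Work backward from Player 2's decision.
- T: Player 2 compares 4, 1, 3, 7 and picks Z; R would get 10.
- M: Player 2 compares 5, 3, 0, 12 and picks Z; R would get 7.
- B: Player 2 compares 2, 0, 12, 5 and picks Y; R would get 7.
Maximizing over 10, 7, 7, R chooses T. Subgame-perfect outcome: (T, Z) with payoffs (10, 7).
For the simultaneous game, intersect best replies.
R's best replies: W→T; X→T; Y→B; Z→B.
Player 2's best replies: T→Z; M→Z; B→Y.
The unique mutual best reply is (B, Y), giving (7, 12).
Player 2 earns 7 sequentially versus 12 at the Nash outcome: worse off.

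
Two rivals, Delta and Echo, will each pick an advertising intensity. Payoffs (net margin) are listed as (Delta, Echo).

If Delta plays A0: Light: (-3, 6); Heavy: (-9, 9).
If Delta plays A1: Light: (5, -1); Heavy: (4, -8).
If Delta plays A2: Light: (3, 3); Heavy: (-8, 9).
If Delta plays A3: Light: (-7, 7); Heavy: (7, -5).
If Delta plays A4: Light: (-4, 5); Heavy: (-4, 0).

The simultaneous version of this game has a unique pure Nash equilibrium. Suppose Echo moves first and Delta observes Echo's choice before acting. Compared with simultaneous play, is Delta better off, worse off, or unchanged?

Solve by backward induction (Echo leads).
- Light: Delta compares -3, 5, 3, -7, -4 and picks A1; Echo would get -1.
- Heavy: Delta compares -9, 4, -8, 7, -4 and picks A3; Echo would get -5.
Maximizing over -1, -5, Echo chooses Light. Subgame-perfect outcome: (A1, Light) with payoffs (5, -1).
For the simultaneous game, intersect best replies.
Delta's best replies: Light→A1; Heavy→A3.
Echo's best replies: A0→Heavy; A1→Light; A2→Heavy; A3→Light; A4→Light.
Only (A1, Light) has each player best-responding; Nash payoffs (5, -1).
Delta earns 5 sequentially versus 5 at the Nash outcome: unchanged.

unchanged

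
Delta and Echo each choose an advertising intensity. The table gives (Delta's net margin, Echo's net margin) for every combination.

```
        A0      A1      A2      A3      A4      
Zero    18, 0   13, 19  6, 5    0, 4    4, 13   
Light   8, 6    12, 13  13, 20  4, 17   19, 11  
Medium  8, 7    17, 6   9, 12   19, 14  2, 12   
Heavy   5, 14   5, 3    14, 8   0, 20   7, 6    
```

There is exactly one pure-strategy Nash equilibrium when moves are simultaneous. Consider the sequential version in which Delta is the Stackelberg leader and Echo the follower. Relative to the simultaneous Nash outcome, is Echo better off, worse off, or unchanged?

unchanged

Backward induction with Delta moving first.
- Zero: BR = A1, leader payoff 13.
- Light: BR = A2, leader payoff 13.
- Medium: BR = A3, leader payoff 19.
- Heavy: BR = A3, leader payoff 0.
Delta's induced payoffs are 13, 13, 19, 0, so Delta commits to Medium. Subgame-perfect outcome: (Medium, A3) with payoffs (19, 14).
Now find the simultaneous Nash equilibrium.
Delta's best replies: A0→Zero; A1→Medium; A2→Heavy; A3→Medium; A4→Light.
Echo's best replies: Zero→A1; Light→A2; Medium→A3; Heavy→A3.
Only (Medium, A3) has each player best-responding; Nash payoffs (19, 14).
Echo earns 14 sequentially versus 14 at the Nash outcome: unchanged.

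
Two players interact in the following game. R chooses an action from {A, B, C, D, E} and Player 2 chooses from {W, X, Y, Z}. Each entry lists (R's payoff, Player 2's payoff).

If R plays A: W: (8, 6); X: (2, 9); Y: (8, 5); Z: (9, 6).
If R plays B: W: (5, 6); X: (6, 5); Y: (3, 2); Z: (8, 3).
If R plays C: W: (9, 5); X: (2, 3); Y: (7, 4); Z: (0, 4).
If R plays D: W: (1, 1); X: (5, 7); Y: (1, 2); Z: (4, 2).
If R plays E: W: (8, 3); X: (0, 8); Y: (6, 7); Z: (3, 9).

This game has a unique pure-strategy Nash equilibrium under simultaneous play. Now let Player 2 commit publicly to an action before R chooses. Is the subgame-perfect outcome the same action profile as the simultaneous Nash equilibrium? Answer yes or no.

no

Backward induction with Player 2 moving first.
- W → R plays C (best of 8, 5, 9, 1, 8); Player 2 gets 5.
- X → R plays B (best of 2, 6, 2, 5, 0); Player 2 gets 5.
- Y → R plays A (best of 8, 3, 7, 1, 6); Player 2 gets 5.
- Z → R plays A (best of 9, 8, 0, 4, 3); Player 2 gets 6.
Maximizing over 5, 5, 5, 6, Player 2 chooses Z. Subgame-perfect outcome: (A, Z) with payoffs (9, 6).
Under simultaneous play:
R's best replies: W→C; X→B; Y→A; Z→A.
Player 2's best replies: A→X; B→W; C→W; D→X; E→Z.
The unique mutual best reply is (C, W), giving (9, 5).
Sequential outcome (A, Z) differs from the Nash profile (C, W).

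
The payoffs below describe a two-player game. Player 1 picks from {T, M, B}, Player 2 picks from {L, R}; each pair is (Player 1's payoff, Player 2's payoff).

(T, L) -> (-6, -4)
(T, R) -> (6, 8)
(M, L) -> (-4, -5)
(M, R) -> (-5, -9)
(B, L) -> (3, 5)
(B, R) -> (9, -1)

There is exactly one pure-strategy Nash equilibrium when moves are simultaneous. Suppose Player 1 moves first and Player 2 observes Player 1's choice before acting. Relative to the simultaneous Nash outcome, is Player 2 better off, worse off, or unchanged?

better off

Backward induction with Player 1 moving first.
- T → Player 2 plays R (best of -4, 8); Player 1 gets 6.
- M → Player 2 plays L (best of -5, -9); Player 1 gets -4.
- B → Player 2 plays L (best of 5, -1); Player 1 gets 3.
Maximizing over 6, -4, 3, Player 1 chooses T. Subgame-perfect outcome: (T, R) with payoffs (6, 8).
Under simultaneous play:
Player 1's best replies: L→B; R→B.
Player 2's best replies: T→R; M→L; B→L.
The unique mutual best reply is (B, L), giving (3, 5).
Player 2 earns 8 sequentially versus 5 at the Nash outcome: better off.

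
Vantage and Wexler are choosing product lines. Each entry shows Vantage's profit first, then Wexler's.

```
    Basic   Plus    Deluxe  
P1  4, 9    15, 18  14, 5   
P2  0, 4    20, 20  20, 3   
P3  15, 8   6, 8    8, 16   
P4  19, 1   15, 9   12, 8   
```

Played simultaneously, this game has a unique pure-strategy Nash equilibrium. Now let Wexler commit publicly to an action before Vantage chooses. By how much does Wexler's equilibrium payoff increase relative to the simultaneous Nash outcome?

0

Solve by backward induction (Wexler leads).
- Basic → Vantage plays P4 (best of 4, 0, 15, 19); Wexler gets 1.
- Plus → Vantage plays P2 (best of 15, 20, 6, 15); Wexler gets 20.
- Deluxe → Vantage plays P2 (best of 14, 20, 8, 12); Wexler gets 3.
Maximizing over 1, 20, 3, Wexler chooses Plus. Subgame-perfect outcome: (P2, Plus) with payoffs (20, 20).
Under simultaneous play:
Vantage's best replies: Basic→P4; Plus→P2; Deluxe→P2.
Wexler's best replies: P1→Plus; P2→Plus; P3→Deluxe; P4→Plus.
The unique mutual best reply is (P2, Plus), giving (20, 20).
Wexler's commitment gain: 20 − 20 = 0.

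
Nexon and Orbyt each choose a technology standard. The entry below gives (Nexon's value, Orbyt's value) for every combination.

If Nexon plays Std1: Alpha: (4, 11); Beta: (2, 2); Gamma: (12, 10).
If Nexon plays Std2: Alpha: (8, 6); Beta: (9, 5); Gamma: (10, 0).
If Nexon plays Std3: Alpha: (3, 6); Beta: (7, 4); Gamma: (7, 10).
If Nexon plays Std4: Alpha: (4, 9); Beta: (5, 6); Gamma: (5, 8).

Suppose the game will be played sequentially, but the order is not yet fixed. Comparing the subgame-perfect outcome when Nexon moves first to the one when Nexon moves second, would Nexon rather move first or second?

second

If Nexon leads: Orbyt's best replies are Std1→Alpha, Std2→Alpha, Std3→Gamma, Std4→Alpha; Nexon's induced payoffs 4, 8, 7, 4; outcome (Std2, Alpha), payoffs (8, 6).
If Orbyt leads: Nexon's best replies are Alpha→Std2, Beta→Std2, Gamma→Std1; Orbyt's induced payoffs 6, 5, 10; outcome (Std1, Gamma), payoffs (12, 10).
Nexon gets 8 moving first and 12 moving second, so Nexon prefers to move second.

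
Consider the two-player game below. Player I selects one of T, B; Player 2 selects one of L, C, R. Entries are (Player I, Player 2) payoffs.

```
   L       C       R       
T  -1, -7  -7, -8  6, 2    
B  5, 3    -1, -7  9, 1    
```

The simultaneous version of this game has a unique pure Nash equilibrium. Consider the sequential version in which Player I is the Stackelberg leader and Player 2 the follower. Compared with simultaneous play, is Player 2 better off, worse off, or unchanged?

worse off

Work backward from Player 2's decision.
- T: Player 2 compares -7, -8, 2 and picks R; Player I would get 6.
- B: Player 2 compares 3, -7, 1 and picks L; Player I would get 5.
Player I's induced payoffs are 6, 5, so Player I commits to T. Subgame-perfect outcome: (T, R) with payoffs (6, 2).
Now find the simultaneous Nash equilibrium.
Player I's best replies: L→B; C→B; R→B.
Player 2's best replies: T→R; B→L.
The unique mutual best reply is (B, L), giving (5, 3).
Player 2 earns 2 sequentially versus 3 at the Nash outcome: worse off.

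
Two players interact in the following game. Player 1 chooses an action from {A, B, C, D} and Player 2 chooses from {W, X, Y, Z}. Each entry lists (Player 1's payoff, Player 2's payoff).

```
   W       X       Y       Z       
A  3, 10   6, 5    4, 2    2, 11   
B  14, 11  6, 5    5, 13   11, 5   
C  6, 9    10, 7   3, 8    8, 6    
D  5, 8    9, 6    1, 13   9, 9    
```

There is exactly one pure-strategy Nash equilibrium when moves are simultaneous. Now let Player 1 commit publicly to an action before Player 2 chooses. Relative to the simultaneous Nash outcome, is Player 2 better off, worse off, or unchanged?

Solve by backward induction (Player 1 leads).
- A: BR = Z, leader payoff 2.
- B: BR = Y, leader payoff 5.
- C: BR = W, leader payoff 6.
- D: BR = Y, leader payoff 1.
Among 2, 5, 6, 1, the best is 6 at C. Subgame-perfect outcome: (C, W) with payoffs (6, 9).
For the simultaneous game, intersect best replies.
Player 1's best replies: W→B; X→C; Y→B; Z→B.
Player 2's best replies: A→Z; B→Y; C→W; D→Y.
Only (B, Y) has each player best-responding; Nash payoffs (5, 13).
Player 2 earns 9 sequentially versus 13 at the Nash outcome: worse off.

worse off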